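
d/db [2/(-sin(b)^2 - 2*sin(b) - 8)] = 4*(sin(b) + 1)*cos(b)/(sin(b)^2 + 2*sin(b) + 8)^2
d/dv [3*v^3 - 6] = 9*v^2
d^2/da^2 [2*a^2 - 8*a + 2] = 4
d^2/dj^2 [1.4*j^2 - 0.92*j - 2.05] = 2.80000000000000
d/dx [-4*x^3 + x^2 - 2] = 2*x*(1 - 6*x)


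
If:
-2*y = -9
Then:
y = 9/2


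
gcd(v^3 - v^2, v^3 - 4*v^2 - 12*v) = v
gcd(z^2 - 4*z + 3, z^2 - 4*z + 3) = z^2 - 4*z + 3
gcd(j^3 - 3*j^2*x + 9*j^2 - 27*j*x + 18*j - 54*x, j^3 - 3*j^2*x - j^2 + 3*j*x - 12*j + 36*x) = -j^2 + 3*j*x - 3*j + 9*x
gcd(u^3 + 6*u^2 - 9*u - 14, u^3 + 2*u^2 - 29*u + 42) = u^2 + 5*u - 14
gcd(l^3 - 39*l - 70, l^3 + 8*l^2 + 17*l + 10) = l^2 + 7*l + 10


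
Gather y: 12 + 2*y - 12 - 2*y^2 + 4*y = -2*y^2 + 6*y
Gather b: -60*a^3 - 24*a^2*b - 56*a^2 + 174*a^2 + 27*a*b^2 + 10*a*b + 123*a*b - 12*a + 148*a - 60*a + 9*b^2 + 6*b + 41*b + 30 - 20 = -60*a^3 + 118*a^2 + 76*a + b^2*(27*a + 9) + b*(-24*a^2 + 133*a + 47) + 10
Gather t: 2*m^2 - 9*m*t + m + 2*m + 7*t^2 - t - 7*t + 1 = 2*m^2 + 3*m + 7*t^2 + t*(-9*m - 8) + 1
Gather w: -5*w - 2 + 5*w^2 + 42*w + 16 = 5*w^2 + 37*w + 14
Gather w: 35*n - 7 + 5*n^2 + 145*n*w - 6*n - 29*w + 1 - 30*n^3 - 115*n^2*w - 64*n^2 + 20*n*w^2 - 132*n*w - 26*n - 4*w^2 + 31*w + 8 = -30*n^3 - 59*n^2 + 3*n + w^2*(20*n - 4) + w*(-115*n^2 + 13*n + 2) + 2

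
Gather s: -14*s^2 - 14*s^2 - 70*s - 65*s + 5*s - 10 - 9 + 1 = -28*s^2 - 130*s - 18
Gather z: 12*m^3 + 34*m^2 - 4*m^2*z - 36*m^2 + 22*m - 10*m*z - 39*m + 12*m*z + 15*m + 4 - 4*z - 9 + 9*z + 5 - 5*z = 12*m^3 - 2*m^2 - 2*m + z*(-4*m^2 + 2*m)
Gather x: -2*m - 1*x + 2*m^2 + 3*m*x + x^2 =2*m^2 - 2*m + x^2 + x*(3*m - 1)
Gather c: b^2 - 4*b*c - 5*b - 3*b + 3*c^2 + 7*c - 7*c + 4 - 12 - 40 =b^2 - 4*b*c - 8*b + 3*c^2 - 48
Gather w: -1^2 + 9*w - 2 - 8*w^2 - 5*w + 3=-8*w^2 + 4*w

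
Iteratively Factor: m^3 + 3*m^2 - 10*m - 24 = (m + 4)*(m^2 - m - 6) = (m - 3)*(m + 4)*(m + 2)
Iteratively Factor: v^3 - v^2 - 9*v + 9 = (v - 3)*(v^2 + 2*v - 3) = (v - 3)*(v + 3)*(v - 1)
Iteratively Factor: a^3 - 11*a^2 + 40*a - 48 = (a - 4)*(a^2 - 7*a + 12) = (a - 4)*(a - 3)*(a - 4)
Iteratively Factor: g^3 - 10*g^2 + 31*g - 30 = (g - 2)*(g^2 - 8*g + 15) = (g - 3)*(g - 2)*(g - 5)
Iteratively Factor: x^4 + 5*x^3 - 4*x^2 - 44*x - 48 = (x + 2)*(x^3 + 3*x^2 - 10*x - 24) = (x - 3)*(x + 2)*(x^2 + 6*x + 8) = (x - 3)*(x + 2)^2*(x + 4)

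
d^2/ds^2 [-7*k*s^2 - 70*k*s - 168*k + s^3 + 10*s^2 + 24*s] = -14*k + 6*s + 20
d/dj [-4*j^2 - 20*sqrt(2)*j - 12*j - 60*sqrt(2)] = -8*j - 20*sqrt(2) - 12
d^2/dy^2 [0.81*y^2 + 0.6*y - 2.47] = 1.62000000000000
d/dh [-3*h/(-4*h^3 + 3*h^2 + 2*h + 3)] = 3*(-8*h^3 + 3*h^2 - 3)/(16*h^6 - 24*h^5 - 7*h^4 - 12*h^3 + 22*h^2 + 12*h + 9)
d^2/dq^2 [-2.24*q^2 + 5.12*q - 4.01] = -4.48000000000000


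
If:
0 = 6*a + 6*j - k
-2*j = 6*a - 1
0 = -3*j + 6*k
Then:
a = 11/42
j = -2/7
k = -1/7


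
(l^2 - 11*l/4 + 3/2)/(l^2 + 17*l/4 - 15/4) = (l - 2)/(l + 5)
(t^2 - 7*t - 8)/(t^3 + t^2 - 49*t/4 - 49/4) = 4*(t - 8)/(4*t^2 - 49)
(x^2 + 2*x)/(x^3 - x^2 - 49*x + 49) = x*(x + 2)/(x^3 - x^2 - 49*x + 49)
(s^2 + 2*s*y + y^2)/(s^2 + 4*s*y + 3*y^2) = (s + y)/(s + 3*y)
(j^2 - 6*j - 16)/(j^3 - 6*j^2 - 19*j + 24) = (j + 2)/(j^2 + 2*j - 3)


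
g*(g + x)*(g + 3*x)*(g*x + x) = g^4*x + 4*g^3*x^2 + g^3*x + 3*g^2*x^3 + 4*g^2*x^2 + 3*g*x^3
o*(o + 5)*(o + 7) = o^3 + 12*o^2 + 35*o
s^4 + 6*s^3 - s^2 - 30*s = s*(s - 2)*(s + 3)*(s + 5)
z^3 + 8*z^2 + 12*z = z*(z + 2)*(z + 6)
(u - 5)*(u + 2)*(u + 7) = u^3 + 4*u^2 - 31*u - 70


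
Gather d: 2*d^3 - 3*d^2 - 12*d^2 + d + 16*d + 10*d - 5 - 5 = 2*d^3 - 15*d^2 + 27*d - 10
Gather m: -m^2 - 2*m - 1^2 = -m^2 - 2*m - 1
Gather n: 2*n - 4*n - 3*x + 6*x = -2*n + 3*x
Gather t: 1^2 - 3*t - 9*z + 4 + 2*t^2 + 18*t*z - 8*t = 2*t^2 + t*(18*z - 11) - 9*z + 5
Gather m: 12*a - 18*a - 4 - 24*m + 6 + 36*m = -6*a + 12*m + 2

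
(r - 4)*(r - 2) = r^2 - 6*r + 8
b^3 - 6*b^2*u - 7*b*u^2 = b*(b - 7*u)*(b + u)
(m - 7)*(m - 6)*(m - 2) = m^3 - 15*m^2 + 68*m - 84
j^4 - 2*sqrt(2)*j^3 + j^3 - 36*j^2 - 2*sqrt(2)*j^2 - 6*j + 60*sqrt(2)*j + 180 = (j - 5)*(j + 6)*(j - 3*sqrt(2))*(j + sqrt(2))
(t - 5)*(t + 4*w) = t^2 + 4*t*w - 5*t - 20*w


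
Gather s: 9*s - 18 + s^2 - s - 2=s^2 + 8*s - 20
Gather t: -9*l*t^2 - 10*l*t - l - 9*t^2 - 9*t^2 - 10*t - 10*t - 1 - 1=-l + t^2*(-9*l - 18) + t*(-10*l - 20) - 2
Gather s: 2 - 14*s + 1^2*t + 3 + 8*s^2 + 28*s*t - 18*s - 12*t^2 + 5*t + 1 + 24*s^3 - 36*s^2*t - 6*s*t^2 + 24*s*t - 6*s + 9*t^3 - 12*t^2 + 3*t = 24*s^3 + s^2*(8 - 36*t) + s*(-6*t^2 + 52*t - 38) + 9*t^3 - 24*t^2 + 9*t + 6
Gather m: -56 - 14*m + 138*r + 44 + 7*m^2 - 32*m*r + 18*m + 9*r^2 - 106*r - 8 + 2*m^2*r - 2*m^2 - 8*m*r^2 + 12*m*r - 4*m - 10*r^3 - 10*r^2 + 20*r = m^2*(2*r + 5) + m*(-8*r^2 - 20*r) - 10*r^3 - r^2 + 52*r - 20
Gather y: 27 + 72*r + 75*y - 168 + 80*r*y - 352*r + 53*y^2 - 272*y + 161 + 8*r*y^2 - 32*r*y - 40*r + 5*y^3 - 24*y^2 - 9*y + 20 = -320*r + 5*y^3 + y^2*(8*r + 29) + y*(48*r - 206) + 40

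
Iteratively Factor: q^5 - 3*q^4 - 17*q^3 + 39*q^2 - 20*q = (q - 1)*(q^4 - 2*q^3 - 19*q^2 + 20*q) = q*(q - 1)*(q^3 - 2*q^2 - 19*q + 20) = q*(q - 1)^2*(q^2 - q - 20) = q*(q - 1)^2*(q + 4)*(q - 5)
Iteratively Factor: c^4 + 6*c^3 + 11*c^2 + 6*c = (c + 2)*(c^3 + 4*c^2 + 3*c) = (c + 1)*(c + 2)*(c^2 + 3*c) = c*(c + 1)*(c + 2)*(c + 3)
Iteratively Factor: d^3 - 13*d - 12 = (d - 4)*(d^2 + 4*d + 3) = (d - 4)*(d + 1)*(d + 3)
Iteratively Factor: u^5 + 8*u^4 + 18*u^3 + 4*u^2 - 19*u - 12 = (u + 1)*(u^4 + 7*u^3 + 11*u^2 - 7*u - 12) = (u + 1)*(u + 4)*(u^3 + 3*u^2 - u - 3) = (u + 1)*(u + 3)*(u + 4)*(u^2 - 1) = (u + 1)^2*(u + 3)*(u + 4)*(u - 1)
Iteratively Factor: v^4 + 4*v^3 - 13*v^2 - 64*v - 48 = (v + 4)*(v^3 - 13*v - 12) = (v + 3)*(v + 4)*(v^2 - 3*v - 4) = (v + 1)*(v + 3)*(v + 4)*(v - 4)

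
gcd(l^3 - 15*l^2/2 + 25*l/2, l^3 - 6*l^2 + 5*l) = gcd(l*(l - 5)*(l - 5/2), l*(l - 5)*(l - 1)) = l^2 - 5*l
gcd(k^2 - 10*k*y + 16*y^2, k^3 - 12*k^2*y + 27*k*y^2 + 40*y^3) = -k + 8*y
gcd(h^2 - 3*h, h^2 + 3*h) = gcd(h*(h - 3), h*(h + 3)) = h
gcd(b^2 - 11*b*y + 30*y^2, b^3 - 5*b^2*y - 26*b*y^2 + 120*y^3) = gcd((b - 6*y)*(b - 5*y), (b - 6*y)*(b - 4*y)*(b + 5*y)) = -b + 6*y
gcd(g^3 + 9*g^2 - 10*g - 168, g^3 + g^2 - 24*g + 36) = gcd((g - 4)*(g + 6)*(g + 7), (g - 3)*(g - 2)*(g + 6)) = g + 6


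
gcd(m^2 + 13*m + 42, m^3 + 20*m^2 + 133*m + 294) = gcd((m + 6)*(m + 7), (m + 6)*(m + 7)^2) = m^2 + 13*m + 42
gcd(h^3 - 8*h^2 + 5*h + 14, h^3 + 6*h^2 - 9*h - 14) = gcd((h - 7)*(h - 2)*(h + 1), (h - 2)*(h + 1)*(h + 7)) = h^2 - h - 2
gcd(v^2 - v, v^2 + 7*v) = v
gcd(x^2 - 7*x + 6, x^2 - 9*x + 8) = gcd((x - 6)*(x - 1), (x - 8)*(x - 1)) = x - 1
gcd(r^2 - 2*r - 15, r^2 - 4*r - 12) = 1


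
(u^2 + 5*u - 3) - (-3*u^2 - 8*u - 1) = 4*u^2 + 13*u - 2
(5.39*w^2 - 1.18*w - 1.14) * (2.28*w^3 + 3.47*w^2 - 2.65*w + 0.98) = 12.2892*w^5 + 16.0129*w^4 - 20.9773*w^3 + 4.4534*w^2 + 1.8646*w - 1.1172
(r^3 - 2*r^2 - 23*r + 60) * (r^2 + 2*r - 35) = r^5 - 62*r^3 + 84*r^2 + 925*r - 2100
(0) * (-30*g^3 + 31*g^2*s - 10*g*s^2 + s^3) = 0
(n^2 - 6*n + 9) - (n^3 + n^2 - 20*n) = -n^3 + 14*n + 9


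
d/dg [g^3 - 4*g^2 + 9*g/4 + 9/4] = 3*g^2 - 8*g + 9/4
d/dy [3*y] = 3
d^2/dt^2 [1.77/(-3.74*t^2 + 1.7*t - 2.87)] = (49.516104*t^2 - 22.50732*t - 1.77*(7.48*t - 1.7)*(14.96*t - 3.4) + 37.997652)/(3.74*t^2 - 1.7*t + 2.87)^3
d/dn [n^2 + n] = 2*n + 1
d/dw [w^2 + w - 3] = 2*w + 1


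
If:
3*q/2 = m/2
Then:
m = 3*q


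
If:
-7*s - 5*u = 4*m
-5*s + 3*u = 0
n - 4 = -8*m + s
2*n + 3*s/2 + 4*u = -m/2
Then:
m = 368/835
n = 60/167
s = -96/835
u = -32/167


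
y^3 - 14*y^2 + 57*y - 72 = (y - 8)*(y - 3)^2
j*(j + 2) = j^2 + 2*j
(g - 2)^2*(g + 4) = g^3 - 12*g + 16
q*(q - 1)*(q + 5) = q^3 + 4*q^2 - 5*q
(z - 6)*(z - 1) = z^2 - 7*z + 6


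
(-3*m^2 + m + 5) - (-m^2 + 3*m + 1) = -2*m^2 - 2*m + 4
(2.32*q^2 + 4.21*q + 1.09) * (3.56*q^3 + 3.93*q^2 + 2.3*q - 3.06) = 8.2592*q^5 + 24.1052*q^4 + 25.7617*q^3 + 6.8675*q^2 - 10.3756*q - 3.3354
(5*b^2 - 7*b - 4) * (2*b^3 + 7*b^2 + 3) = 10*b^5 + 21*b^4 - 57*b^3 - 13*b^2 - 21*b - 12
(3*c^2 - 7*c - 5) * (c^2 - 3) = 3*c^4 - 7*c^3 - 14*c^2 + 21*c + 15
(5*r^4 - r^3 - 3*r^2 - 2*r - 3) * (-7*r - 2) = -35*r^5 - 3*r^4 + 23*r^3 + 20*r^2 + 25*r + 6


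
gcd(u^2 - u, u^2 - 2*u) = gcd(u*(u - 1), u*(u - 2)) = u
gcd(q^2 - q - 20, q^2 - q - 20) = q^2 - q - 20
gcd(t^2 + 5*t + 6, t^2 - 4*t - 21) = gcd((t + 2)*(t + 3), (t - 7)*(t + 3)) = t + 3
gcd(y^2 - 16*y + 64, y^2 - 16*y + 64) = y^2 - 16*y + 64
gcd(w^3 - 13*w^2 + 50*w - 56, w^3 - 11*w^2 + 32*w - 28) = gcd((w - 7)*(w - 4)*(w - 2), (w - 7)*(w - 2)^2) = w^2 - 9*w + 14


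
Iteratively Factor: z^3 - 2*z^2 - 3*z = (z - 3)*(z^2 + z) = (z - 3)*(z + 1)*(z)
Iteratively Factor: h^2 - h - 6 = (h + 2)*(h - 3)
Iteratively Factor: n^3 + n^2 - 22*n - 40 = (n + 2)*(n^2 - n - 20) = (n - 5)*(n + 2)*(n + 4)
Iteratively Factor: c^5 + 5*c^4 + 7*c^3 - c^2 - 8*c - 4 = (c + 2)*(c^4 + 3*c^3 + c^2 - 3*c - 2) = (c - 1)*(c + 2)*(c^3 + 4*c^2 + 5*c + 2) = (c - 1)*(c + 1)*(c + 2)*(c^2 + 3*c + 2) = (c - 1)*(c + 1)*(c + 2)^2*(c + 1)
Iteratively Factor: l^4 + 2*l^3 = (l + 2)*(l^3) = l*(l + 2)*(l^2) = l^2*(l + 2)*(l)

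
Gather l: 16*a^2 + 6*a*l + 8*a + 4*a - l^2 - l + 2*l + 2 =16*a^2 + 12*a - l^2 + l*(6*a + 1) + 2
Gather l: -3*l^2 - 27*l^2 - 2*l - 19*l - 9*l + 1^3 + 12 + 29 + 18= -30*l^2 - 30*l + 60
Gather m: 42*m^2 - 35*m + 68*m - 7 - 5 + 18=42*m^2 + 33*m + 6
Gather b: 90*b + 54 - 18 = 90*b + 36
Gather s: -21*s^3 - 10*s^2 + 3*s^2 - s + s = -21*s^3 - 7*s^2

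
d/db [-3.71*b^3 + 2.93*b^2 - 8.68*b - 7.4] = -11.13*b^2 + 5.86*b - 8.68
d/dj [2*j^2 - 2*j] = 4*j - 2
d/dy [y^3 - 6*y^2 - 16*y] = 3*y^2 - 12*y - 16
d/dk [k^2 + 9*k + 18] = 2*k + 9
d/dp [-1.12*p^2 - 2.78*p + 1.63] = -2.24*p - 2.78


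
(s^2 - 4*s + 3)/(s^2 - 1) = (s - 3)/(s + 1)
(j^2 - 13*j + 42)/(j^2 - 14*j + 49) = (j - 6)/(j - 7)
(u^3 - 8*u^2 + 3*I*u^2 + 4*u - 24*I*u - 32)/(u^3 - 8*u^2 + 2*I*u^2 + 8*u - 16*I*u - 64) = (u - I)/(u - 2*I)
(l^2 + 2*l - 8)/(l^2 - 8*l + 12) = (l + 4)/(l - 6)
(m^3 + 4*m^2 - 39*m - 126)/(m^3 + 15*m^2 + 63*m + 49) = (m^2 - 3*m - 18)/(m^2 + 8*m + 7)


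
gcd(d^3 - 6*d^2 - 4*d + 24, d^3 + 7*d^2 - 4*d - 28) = d^2 - 4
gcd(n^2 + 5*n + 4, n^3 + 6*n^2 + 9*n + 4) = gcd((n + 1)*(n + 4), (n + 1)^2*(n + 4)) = n^2 + 5*n + 4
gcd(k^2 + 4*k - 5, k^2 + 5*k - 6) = k - 1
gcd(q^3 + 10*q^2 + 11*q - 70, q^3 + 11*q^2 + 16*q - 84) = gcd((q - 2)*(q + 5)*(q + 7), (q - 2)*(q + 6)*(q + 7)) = q^2 + 5*q - 14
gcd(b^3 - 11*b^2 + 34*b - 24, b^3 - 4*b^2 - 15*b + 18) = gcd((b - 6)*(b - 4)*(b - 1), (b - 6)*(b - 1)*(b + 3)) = b^2 - 7*b + 6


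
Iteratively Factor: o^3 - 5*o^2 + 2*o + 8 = (o - 4)*(o^2 - o - 2) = (o - 4)*(o - 2)*(o + 1)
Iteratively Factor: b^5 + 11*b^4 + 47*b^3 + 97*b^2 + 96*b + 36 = (b + 1)*(b^4 + 10*b^3 + 37*b^2 + 60*b + 36) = (b + 1)*(b + 2)*(b^3 + 8*b^2 + 21*b + 18) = (b + 1)*(b + 2)^2*(b^2 + 6*b + 9) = (b + 1)*(b + 2)^2*(b + 3)*(b + 3)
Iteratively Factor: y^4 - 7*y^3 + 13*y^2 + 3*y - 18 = (y - 3)*(y^3 - 4*y^2 + y + 6) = (y - 3)^2*(y^2 - y - 2) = (y - 3)^2*(y - 2)*(y + 1)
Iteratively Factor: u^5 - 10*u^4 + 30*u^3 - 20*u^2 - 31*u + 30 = (u - 1)*(u^4 - 9*u^3 + 21*u^2 + u - 30) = (u - 2)*(u - 1)*(u^3 - 7*u^2 + 7*u + 15) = (u - 2)*(u - 1)*(u + 1)*(u^2 - 8*u + 15) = (u - 5)*(u - 2)*(u - 1)*(u + 1)*(u - 3)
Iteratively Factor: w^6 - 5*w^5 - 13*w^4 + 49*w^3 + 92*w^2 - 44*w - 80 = (w + 2)*(w^5 - 7*w^4 + w^3 + 47*w^2 - 2*w - 40) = (w - 5)*(w + 2)*(w^4 - 2*w^3 - 9*w^2 + 2*w + 8) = (w - 5)*(w + 2)^2*(w^3 - 4*w^2 - w + 4) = (w - 5)*(w + 1)*(w + 2)^2*(w^2 - 5*w + 4) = (w - 5)*(w - 4)*(w + 1)*(w + 2)^2*(w - 1)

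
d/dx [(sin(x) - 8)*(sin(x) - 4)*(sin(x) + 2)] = (3*sin(x)^2 - 20*sin(x) + 8)*cos(x)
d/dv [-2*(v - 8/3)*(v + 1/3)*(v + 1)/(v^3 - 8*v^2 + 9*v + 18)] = 20*(6*v^2 - 34*v + 45)/(9*(v^4 - 18*v^3 + 117*v^2 - 324*v + 324))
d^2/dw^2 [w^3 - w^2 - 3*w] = 6*w - 2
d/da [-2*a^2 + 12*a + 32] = 12 - 4*a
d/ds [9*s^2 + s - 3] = 18*s + 1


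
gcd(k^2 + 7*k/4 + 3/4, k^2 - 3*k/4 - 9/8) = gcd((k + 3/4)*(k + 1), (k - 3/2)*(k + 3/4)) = k + 3/4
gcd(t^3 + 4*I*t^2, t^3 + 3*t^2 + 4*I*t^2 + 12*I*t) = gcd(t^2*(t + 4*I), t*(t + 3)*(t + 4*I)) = t^2 + 4*I*t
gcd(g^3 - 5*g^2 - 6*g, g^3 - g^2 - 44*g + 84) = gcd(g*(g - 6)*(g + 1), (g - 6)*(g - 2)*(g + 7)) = g - 6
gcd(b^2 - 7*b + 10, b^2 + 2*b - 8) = b - 2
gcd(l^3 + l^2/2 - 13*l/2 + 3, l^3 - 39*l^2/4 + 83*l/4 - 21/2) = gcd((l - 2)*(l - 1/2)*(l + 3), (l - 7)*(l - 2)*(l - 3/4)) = l - 2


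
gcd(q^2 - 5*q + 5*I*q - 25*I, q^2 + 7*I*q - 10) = q + 5*I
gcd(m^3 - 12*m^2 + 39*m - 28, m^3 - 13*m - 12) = m - 4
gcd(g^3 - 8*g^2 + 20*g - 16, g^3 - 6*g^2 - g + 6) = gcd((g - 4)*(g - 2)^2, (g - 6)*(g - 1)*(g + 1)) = 1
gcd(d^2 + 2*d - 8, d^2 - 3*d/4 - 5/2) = d - 2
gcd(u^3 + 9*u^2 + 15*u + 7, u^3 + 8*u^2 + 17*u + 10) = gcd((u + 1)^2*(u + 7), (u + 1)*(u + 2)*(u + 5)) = u + 1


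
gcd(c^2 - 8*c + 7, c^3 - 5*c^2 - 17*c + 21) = c^2 - 8*c + 7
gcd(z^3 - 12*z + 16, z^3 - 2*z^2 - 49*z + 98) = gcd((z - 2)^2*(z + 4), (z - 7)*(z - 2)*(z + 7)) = z - 2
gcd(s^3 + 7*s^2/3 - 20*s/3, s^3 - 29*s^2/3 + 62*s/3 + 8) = 1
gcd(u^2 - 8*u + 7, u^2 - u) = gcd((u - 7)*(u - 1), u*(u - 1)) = u - 1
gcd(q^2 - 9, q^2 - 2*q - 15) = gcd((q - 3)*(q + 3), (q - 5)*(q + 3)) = q + 3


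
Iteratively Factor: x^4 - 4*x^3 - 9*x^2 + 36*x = (x - 4)*(x^3 - 9*x) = (x - 4)*(x - 3)*(x^2 + 3*x) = (x - 4)*(x - 3)*(x + 3)*(x)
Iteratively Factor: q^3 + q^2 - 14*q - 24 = (q + 2)*(q^2 - q - 12) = (q - 4)*(q + 2)*(q + 3)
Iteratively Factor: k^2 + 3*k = (k + 3)*(k)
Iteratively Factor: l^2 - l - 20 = (l - 5)*(l + 4)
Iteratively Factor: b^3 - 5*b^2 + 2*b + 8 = (b - 2)*(b^2 - 3*b - 4) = (b - 4)*(b - 2)*(b + 1)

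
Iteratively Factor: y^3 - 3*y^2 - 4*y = (y + 1)*(y^2 - 4*y) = (y - 4)*(y + 1)*(y)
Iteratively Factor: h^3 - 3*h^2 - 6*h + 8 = (h + 2)*(h^2 - 5*h + 4) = (h - 4)*(h + 2)*(h - 1)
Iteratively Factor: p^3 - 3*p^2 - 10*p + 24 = (p + 3)*(p^2 - 6*p + 8) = (p - 2)*(p + 3)*(p - 4)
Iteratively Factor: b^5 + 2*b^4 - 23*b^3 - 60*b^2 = (b)*(b^4 + 2*b^3 - 23*b^2 - 60*b) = b*(b - 5)*(b^3 + 7*b^2 + 12*b) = b*(b - 5)*(b + 4)*(b^2 + 3*b) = b^2*(b - 5)*(b + 4)*(b + 3)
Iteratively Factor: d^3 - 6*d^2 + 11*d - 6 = (d - 1)*(d^2 - 5*d + 6) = (d - 3)*(d - 1)*(d - 2)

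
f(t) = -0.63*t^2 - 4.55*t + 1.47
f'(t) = -1.26*t - 4.55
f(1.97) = -9.94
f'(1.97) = -7.03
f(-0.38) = 3.11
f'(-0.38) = -4.07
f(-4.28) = 9.40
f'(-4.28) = 0.84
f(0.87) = -2.97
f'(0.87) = -5.65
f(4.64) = -33.21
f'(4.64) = -10.40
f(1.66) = -7.82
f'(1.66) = -6.64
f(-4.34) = 9.35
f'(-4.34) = 0.92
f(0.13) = 0.87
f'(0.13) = -4.71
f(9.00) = -90.51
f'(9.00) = -15.89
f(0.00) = 1.47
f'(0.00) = -4.55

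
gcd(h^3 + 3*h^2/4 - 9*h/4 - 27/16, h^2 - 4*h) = 1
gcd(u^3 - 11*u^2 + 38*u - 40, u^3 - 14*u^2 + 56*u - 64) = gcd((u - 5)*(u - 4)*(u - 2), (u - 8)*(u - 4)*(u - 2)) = u^2 - 6*u + 8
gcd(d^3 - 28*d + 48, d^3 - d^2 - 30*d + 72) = d^2 + 2*d - 24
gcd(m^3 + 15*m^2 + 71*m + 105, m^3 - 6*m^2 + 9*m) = 1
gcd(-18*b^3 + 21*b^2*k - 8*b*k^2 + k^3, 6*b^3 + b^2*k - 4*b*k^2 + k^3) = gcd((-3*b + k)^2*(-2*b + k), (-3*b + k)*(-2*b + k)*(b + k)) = 6*b^2 - 5*b*k + k^2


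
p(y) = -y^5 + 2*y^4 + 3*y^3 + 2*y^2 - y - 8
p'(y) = -5*y^4 + 8*y^3 + 9*y^2 + 4*y - 1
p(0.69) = -6.46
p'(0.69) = 7.54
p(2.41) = 29.37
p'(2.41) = 4.22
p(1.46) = 6.59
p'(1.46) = 26.20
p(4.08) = -351.41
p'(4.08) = -677.04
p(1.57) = 9.58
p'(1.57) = 28.04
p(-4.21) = 1758.64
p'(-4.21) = -2025.99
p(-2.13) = 59.22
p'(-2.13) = -148.91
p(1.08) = -1.72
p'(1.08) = 17.09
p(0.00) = -8.00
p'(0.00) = -1.00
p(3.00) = 7.00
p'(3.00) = -97.00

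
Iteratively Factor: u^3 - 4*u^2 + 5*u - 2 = (u - 1)*(u^2 - 3*u + 2) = (u - 1)^2*(u - 2)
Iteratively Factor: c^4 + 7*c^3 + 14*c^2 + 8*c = (c + 4)*(c^3 + 3*c^2 + 2*c) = c*(c + 4)*(c^2 + 3*c + 2) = c*(c + 1)*(c + 4)*(c + 2)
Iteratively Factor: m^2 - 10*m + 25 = (m - 5)*(m - 5)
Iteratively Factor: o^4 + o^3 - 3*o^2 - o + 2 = (o + 1)*(o^3 - 3*o + 2) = (o + 1)*(o + 2)*(o^2 - 2*o + 1) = (o - 1)*(o + 1)*(o + 2)*(o - 1)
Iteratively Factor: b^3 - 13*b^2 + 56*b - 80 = (b - 5)*(b^2 - 8*b + 16) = (b - 5)*(b - 4)*(b - 4)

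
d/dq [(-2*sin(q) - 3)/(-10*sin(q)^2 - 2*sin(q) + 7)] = 20*(-3*sin(q) + cos(q)^2 - 2)*cos(q)/(10*sin(q)^2 + 2*sin(q) - 7)^2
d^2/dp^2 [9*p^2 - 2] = 18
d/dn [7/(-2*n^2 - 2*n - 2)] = 7*(2*n + 1)/(2*(n^2 + n + 1)^2)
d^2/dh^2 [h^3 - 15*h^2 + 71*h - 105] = 6*h - 30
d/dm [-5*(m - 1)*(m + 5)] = -10*m - 20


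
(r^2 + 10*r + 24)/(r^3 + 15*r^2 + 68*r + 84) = (r + 4)/(r^2 + 9*r + 14)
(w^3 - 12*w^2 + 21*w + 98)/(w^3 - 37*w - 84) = (w^2 - 5*w - 14)/(w^2 + 7*w + 12)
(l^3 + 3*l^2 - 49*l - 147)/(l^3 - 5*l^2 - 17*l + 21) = (l + 7)/(l - 1)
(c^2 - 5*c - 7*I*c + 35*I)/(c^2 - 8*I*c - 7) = (c - 5)/(c - I)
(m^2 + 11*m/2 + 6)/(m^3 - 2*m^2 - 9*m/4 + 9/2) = 2*(m + 4)/(2*m^2 - 7*m + 6)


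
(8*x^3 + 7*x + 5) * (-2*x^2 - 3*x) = -16*x^5 - 24*x^4 - 14*x^3 - 31*x^2 - 15*x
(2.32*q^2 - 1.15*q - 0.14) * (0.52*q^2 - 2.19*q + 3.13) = 1.2064*q^4 - 5.6788*q^3 + 9.7073*q^2 - 3.2929*q - 0.4382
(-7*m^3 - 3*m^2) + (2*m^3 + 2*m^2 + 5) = -5*m^3 - m^2 + 5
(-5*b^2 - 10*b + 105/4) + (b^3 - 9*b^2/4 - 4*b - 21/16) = b^3 - 29*b^2/4 - 14*b + 399/16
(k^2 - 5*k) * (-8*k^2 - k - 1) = -8*k^4 + 39*k^3 + 4*k^2 + 5*k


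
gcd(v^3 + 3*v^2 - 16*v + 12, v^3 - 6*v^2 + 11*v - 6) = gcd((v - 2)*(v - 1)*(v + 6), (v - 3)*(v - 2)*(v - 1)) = v^2 - 3*v + 2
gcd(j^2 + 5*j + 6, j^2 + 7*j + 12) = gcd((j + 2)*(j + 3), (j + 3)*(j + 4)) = j + 3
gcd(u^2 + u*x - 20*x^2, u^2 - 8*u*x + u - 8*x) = 1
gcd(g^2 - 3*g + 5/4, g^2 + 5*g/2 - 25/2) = g - 5/2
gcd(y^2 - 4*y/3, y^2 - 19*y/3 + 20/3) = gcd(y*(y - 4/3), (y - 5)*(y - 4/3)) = y - 4/3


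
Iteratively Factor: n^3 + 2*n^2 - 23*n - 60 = (n + 3)*(n^2 - n - 20) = (n - 5)*(n + 3)*(n + 4)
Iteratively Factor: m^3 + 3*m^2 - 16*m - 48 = (m + 3)*(m^2 - 16) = (m + 3)*(m + 4)*(m - 4)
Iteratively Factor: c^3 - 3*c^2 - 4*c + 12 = (c - 2)*(c^2 - c - 6) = (c - 3)*(c - 2)*(c + 2)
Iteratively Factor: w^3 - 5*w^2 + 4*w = (w - 1)*(w^2 - 4*w) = w*(w - 1)*(w - 4)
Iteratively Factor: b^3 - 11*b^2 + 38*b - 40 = (b - 5)*(b^2 - 6*b + 8) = (b - 5)*(b - 2)*(b - 4)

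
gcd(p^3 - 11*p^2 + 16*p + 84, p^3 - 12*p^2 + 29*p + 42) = p^2 - 13*p + 42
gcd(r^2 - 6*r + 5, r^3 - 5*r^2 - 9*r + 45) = r - 5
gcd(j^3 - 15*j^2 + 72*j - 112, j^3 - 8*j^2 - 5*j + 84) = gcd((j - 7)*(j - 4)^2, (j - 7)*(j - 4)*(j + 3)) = j^2 - 11*j + 28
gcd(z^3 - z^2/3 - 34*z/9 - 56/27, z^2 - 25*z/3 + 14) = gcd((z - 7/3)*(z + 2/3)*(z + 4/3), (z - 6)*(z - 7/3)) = z - 7/3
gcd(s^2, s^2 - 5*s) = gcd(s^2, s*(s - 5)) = s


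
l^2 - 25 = (l - 5)*(l + 5)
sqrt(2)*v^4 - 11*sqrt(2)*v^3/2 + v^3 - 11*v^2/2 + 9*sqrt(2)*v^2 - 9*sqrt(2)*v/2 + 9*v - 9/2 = (v - 3)*(v - 3/2)*(v - 1)*(sqrt(2)*v + 1)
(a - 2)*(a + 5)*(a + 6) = a^3 + 9*a^2 + 8*a - 60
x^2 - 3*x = x*(x - 3)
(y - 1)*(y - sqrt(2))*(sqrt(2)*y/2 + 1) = sqrt(2)*y^3/2 - sqrt(2)*y^2/2 - sqrt(2)*y + sqrt(2)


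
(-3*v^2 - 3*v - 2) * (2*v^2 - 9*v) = -6*v^4 + 21*v^3 + 23*v^2 + 18*v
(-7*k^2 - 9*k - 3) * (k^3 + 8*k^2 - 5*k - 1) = -7*k^5 - 65*k^4 - 40*k^3 + 28*k^2 + 24*k + 3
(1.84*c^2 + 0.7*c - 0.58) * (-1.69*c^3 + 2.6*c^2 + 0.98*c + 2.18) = -3.1096*c^5 + 3.601*c^4 + 4.6034*c^3 + 3.1892*c^2 + 0.9576*c - 1.2644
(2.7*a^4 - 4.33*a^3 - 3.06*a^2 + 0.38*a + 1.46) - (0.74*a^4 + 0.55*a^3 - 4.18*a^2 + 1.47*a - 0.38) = 1.96*a^4 - 4.88*a^3 + 1.12*a^2 - 1.09*a + 1.84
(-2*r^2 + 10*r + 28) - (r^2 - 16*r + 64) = -3*r^2 + 26*r - 36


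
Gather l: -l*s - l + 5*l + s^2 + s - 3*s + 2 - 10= l*(4 - s) + s^2 - 2*s - 8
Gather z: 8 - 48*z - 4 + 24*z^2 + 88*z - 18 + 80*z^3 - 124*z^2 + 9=80*z^3 - 100*z^2 + 40*z - 5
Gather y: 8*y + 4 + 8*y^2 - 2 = 8*y^2 + 8*y + 2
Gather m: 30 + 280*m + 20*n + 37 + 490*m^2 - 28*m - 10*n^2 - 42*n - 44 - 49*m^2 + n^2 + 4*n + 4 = 441*m^2 + 252*m - 9*n^2 - 18*n + 27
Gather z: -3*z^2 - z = -3*z^2 - z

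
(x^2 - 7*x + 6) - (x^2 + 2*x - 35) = 41 - 9*x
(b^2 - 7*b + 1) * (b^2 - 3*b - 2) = b^4 - 10*b^3 + 20*b^2 + 11*b - 2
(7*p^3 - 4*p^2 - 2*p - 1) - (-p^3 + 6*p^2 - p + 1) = 8*p^3 - 10*p^2 - p - 2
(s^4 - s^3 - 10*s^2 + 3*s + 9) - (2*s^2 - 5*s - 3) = s^4 - s^3 - 12*s^2 + 8*s + 12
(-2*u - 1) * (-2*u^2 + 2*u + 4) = 4*u^3 - 2*u^2 - 10*u - 4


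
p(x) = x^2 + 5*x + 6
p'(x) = 2*x + 5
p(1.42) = 15.12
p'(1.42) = 7.84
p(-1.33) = 1.12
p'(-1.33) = 2.34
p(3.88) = 40.45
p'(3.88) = 12.76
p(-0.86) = 2.44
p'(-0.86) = 3.28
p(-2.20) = -0.16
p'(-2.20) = 0.60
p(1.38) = 14.80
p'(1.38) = 7.76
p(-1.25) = 1.31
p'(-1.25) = 2.50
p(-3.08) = 0.09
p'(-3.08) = -1.16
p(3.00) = 30.00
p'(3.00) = 11.00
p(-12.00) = 90.00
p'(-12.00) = -19.00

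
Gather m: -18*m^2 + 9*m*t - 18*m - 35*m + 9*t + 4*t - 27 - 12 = -18*m^2 + m*(9*t - 53) + 13*t - 39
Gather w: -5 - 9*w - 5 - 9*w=-18*w - 10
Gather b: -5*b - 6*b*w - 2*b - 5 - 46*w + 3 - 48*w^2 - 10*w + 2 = b*(-6*w - 7) - 48*w^2 - 56*w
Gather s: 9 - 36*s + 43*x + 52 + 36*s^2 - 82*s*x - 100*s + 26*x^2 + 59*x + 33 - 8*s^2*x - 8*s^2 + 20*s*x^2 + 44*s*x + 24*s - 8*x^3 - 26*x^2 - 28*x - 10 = s^2*(28 - 8*x) + s*(20*x^2 - 38*x - 112) - 8*x^3 + 74*x + 84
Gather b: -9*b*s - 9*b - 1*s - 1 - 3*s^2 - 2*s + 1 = b*(-9*s - 9) - 3*s^2 - 3*s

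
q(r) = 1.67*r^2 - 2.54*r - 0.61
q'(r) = 3.34*r - 2.54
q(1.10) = -1.38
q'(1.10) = 1.13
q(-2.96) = 21.54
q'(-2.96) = -12.43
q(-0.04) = -0.51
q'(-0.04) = -2.67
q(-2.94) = 21.29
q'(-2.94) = -12.36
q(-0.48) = 0.99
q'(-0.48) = -4.14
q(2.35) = 2.64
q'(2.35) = 5.31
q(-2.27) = 13.76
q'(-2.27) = -10.12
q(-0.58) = 1.42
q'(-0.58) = -4.48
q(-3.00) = 22.04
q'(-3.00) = -12.56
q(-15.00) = 413.24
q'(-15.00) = -52.64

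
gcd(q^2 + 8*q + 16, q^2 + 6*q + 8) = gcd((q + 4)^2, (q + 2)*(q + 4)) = q + 4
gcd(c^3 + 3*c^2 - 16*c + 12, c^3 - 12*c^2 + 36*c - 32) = c - 2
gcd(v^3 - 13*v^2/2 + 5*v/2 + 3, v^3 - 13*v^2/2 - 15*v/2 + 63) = v - 6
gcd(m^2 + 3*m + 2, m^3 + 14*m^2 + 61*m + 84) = 1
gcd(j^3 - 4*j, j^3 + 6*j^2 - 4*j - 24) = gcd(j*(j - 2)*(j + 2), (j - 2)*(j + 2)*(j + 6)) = j^2 - 4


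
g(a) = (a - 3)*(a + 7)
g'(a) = 2*a + 4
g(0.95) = -16.30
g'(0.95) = 5.90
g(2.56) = -4.21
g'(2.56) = 9.12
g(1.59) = -12.11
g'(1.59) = 7.18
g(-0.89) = -23.77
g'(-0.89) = 2.22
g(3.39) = 4.05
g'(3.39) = 10.78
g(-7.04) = 0.40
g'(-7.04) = -10.08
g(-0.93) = -23.86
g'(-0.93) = 2.14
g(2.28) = -6.68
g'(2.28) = 8.56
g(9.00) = 96.00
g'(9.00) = 22.00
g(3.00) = 0.00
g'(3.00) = 10.00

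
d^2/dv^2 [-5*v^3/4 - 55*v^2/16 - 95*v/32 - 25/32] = -15*v/2 - 55/8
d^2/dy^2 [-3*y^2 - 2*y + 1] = -6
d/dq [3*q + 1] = 3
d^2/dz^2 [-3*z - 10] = 0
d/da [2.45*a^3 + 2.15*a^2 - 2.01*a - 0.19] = 7.35*a^2 + 4.3*a - 2.01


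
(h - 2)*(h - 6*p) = h^2 - 6*h*p - 2*h + 12*p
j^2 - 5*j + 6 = (j - 3)*(j - 2)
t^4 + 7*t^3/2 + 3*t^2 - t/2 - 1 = (t - 1/2)*(t + 1)^2*(t + 2)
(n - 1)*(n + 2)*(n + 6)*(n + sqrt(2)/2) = n^4 + sqrt(2)*n^3/2 + 7*n^3 + 4*n^2 + 7*sqrt(2)*n^2/2 - 12*n + 2*sqrt(2)*n - 6*sqrt(2)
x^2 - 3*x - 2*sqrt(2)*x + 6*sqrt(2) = (x - 3)*(x - 2*sqrt(2))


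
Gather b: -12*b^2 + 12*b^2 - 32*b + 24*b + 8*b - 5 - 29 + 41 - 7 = 0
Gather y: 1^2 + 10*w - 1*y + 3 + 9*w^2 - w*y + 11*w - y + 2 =9*w^2 + 21*w + y*(-w - 2) + 6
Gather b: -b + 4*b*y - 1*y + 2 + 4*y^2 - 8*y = b*(4*y - 1) + 4*y^2 - 9*y + 2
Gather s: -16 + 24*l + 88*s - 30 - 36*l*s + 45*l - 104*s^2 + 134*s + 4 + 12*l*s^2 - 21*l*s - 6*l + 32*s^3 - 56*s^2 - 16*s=63*l + 32*s^3 + s^2*(12*l - 160) + s*(206 - 57*l) - 42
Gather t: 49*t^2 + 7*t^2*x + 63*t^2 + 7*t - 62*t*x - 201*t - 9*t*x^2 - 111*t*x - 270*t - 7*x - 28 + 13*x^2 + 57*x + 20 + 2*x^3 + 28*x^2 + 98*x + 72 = t^2*(7*x + 112) + t*(-9*x^2 - 173*x - 464) + 2*x^3 + 41*x^2 + 148*x + 64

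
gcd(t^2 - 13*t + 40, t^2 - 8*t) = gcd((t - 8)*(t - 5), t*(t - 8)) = t - 8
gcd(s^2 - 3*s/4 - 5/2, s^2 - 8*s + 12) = s - 2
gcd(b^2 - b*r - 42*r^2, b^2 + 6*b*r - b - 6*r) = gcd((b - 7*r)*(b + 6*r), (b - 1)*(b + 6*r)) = b + 6*r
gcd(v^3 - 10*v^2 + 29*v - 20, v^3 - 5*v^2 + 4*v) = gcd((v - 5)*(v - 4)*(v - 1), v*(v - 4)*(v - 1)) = v^2 - 5*v + 4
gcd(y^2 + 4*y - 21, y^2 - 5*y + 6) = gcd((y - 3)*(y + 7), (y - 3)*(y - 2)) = y - 3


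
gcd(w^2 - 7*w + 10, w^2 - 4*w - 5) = w - 5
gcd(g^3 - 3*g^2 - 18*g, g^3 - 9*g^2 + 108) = g^2 - 3*g - 18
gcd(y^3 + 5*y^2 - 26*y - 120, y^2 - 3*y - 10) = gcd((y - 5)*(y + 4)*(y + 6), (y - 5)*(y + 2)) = y - 5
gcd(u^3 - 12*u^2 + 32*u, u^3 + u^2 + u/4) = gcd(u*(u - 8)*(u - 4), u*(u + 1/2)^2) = u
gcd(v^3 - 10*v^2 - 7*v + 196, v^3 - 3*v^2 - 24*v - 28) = v - 7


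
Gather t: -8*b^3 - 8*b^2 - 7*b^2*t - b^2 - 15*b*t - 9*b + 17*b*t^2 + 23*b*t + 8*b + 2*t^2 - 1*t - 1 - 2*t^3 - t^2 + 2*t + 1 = -8*b^3 - 9*b^2 - b - 2*t^3 + t^2*(17*b + 1) + t*(-7*b^2 + 8*b + 1)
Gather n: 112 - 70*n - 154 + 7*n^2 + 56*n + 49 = 7*n^2 - 14*n + 7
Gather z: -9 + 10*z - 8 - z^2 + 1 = -z^2 + 10*z - 16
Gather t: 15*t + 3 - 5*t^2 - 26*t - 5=-5*t^2 - 11*t - 2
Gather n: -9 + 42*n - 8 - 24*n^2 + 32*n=-24*n^2 + 74*n - 17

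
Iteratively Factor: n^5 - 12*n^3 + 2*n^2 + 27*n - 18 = (n - 1)*(n^4 + n^3 - 11*n^2 - 9*n + 18) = (n - 1)*(n + 2)*(n^3 - n^2 - 9*n + 9) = (n - 1)^2*(n + 2)*(n^2 - 9) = (n - 1)^2*(n + 2)*(n + 3)*(n - 3)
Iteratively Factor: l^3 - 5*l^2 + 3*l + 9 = (l - 3)*(l^2 - 2*l - 3) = (l - 3)^2*(l + 1)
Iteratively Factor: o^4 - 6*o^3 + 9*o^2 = (o - 3)*(o^3 - 3*o^2) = o*(o - 3)*(o^2 - 3*o) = o*(o - 3)^2*(o)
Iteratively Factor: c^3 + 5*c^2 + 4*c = (c + 4)*(c^2 + c) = (c + 1)*(c + 4)*(c)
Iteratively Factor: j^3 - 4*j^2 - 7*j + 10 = (j - 1)*(j^2 - 3*j - 10) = (j - 5)*(j - 1)*(j + 2)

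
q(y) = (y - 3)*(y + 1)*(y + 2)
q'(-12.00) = 425.00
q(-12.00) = -1650.00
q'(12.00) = 425.00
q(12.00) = 1638.00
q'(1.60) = 0.68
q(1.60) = -13.10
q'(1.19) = -2.75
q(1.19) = -12.64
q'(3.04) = 20.72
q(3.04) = 0.81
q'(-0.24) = -6.83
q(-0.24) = -4.33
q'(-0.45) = -6.39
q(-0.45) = -2.94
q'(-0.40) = -6.52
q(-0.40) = -3.26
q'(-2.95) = 19.11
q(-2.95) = -11.02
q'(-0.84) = -4.88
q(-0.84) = -0.71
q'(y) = (y - 3)*(y + 1) + (y - 3)*(y + 2) + (y + 1)*(y + 2)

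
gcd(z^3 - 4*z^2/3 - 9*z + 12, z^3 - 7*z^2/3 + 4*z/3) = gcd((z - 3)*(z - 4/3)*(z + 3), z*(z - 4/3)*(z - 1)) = z - 4/3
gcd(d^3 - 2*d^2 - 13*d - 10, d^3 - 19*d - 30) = d^2 - 3*d - 10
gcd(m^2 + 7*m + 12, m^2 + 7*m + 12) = m^2 + 7*m + 12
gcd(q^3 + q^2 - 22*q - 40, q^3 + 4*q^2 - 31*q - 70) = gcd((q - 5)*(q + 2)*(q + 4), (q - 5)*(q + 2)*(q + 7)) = q^2 - 3*q - 10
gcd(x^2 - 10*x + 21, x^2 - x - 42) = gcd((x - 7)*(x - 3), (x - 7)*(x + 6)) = x - 7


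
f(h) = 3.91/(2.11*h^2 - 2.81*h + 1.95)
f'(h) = 3.91*(2.81 - 4.22*h)/(2.11*h^2 - 2.81*h + 1.95)^2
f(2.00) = 0.82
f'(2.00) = -0.97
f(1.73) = 1.15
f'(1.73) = -1.52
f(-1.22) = 0.46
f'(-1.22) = 0.43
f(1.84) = 1.00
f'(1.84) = -1.26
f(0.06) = 2.19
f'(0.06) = 3.12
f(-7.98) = 0.02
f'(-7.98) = 0.01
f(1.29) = 2.13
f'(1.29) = -3.05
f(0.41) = 3.39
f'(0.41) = 3.18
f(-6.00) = 0.04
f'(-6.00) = 0.01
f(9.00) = 0.03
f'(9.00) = -0.01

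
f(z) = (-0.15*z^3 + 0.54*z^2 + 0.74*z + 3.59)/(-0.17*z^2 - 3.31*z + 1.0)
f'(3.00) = 0.27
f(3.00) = -0.63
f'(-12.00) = -5.71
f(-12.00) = 20.42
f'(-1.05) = 0.37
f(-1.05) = 0.84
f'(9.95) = 0.44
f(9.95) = 1.71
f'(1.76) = 0.55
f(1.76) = -1.07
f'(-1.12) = 0.30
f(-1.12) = 0.81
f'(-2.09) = -0.19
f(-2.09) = 0.80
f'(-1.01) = 0.41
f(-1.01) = 0.85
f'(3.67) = 0.26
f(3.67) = -0.46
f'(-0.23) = 3.90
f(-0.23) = 1.97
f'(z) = (0.34*z + 3.31)*(-0.15*z^3 + 0.54*z^2 + 0.74*z + 3.59)/(-0.17*z^2 - 3.31*z + 1.0)^2 + (-0.45*z^2 + 1.08*z + 0.74)/(-0.17*z^2 - 3.31*z + 1.0) = (0.0255*z^4 + 0.993*z^3 - 2.1116*z^2 + 2.3006*z + 12.6229)/(0.0289*z^4 + 1.1254*z^3 + 10.6161*z^2 - 6.62*z + 1.0)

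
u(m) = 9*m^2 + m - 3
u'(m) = 18*m + 1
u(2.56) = 58.54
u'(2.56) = 47.08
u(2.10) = 38.79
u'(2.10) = 38.80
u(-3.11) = 80.94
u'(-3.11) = -54.98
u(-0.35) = -2.25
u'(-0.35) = -5.30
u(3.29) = 97.71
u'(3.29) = 60.22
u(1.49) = 18.47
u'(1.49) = 27.82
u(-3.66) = 113.90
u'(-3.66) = -64.88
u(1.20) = 11.16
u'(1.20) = 22.60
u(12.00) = 1305.00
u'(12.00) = 217.00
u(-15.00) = 2007.00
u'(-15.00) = -269.00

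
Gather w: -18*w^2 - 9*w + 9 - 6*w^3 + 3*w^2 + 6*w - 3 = -6*w^3 - 15*w^2 - 3*w + 6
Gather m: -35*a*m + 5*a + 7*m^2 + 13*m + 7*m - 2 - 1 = 5*a + 7*m^2 + m*(20 - 35*a) - 3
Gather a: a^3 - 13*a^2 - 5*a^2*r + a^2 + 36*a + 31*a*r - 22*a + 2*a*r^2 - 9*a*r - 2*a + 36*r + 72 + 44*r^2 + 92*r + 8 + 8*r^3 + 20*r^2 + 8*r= a^3 + a^2*(-5*r - 12) + a*(2*r^2 + 22*r + 12) + 8*r^3 + 64*r^2 + 136*r + 80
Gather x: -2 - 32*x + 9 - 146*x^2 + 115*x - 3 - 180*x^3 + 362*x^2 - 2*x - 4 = -180*x^3 + 216*x^2 + 81*x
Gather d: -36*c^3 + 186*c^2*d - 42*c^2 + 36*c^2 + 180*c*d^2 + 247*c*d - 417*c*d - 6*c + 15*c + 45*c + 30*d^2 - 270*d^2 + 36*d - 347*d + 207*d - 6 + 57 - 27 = -36*c^3 - 6*c^2 + 54*c + d^2*(180*c - 240) + d*(186*c^2 - 170*c - 104) + 24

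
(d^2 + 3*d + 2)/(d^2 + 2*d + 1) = (d + 2)/(d + 1)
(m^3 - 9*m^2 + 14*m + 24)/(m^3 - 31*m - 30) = (m - 4)/(m + 5)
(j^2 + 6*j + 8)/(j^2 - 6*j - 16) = (j + 4)/(j - 8)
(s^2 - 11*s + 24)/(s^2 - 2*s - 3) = (s - 8)/(s + 1)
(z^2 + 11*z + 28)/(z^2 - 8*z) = (z^2 + 11*z + 28)/(z*(z - 8))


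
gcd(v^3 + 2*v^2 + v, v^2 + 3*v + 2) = v + 1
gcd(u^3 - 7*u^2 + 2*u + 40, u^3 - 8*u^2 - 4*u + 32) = u + 2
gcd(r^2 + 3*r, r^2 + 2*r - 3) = r + 3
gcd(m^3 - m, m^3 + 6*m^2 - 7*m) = m^2 - m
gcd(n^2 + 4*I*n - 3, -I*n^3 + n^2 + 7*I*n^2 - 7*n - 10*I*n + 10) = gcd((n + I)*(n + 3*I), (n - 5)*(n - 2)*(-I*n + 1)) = n + I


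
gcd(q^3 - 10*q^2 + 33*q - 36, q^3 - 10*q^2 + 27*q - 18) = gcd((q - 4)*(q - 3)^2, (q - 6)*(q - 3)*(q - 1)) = q - 3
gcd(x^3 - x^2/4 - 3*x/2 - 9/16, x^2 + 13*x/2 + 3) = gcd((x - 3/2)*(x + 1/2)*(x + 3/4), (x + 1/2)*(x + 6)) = x + 1/2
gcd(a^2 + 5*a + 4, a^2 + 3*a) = 1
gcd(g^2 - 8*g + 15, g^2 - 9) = g - 3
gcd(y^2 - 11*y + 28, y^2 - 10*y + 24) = y - 4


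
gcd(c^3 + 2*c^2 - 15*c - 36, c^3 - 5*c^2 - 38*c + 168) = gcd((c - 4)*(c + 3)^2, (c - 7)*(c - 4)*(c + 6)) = c - 4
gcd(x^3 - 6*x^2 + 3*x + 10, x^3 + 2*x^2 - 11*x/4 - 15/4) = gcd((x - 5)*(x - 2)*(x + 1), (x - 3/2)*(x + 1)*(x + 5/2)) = x + 1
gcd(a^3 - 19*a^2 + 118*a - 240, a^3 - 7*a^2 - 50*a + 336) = a^2 - 14*a + 48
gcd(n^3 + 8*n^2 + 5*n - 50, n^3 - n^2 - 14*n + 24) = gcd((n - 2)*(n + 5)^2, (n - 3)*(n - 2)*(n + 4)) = n - 2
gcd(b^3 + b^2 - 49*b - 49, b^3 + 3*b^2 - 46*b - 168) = b - 7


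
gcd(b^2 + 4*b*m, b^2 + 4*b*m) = b^2 + 4*b*m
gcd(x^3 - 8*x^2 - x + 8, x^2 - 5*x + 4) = x - 1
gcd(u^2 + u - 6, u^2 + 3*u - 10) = u - 2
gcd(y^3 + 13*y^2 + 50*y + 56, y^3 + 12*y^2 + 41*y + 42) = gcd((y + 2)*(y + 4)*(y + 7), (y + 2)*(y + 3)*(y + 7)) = y^2 + 9*y + 14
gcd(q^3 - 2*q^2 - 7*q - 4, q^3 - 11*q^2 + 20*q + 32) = q^2 - 3*q - 4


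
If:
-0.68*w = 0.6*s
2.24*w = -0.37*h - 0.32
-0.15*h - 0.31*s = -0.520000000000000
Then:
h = 2.26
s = 0.58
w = -0.52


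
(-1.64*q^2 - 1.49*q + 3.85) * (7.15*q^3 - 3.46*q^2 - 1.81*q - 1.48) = -11.726*q^5 - 4.9791*q^4 + 35.6513*q^3 - 8.1969*q^2 - 4.7633*q - 5.698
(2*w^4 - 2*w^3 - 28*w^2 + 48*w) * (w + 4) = 2*w^5 + 6*w^4 - 36*w^3 - 64*w^2 + 192*w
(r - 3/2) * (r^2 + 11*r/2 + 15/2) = r^3 + 4*r^2 - 3*r/4 - 45/4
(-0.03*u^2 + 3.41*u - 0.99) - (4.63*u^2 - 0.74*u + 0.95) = -4.66*u^2 + 4.15*u - 1.94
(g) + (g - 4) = 2*g - 4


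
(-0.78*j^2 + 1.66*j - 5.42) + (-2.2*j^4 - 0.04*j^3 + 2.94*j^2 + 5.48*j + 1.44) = -2.2*j^4 - 0.04*j^3 + 2.16*j^2 + 7.14*j - 3.98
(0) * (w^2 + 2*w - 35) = 0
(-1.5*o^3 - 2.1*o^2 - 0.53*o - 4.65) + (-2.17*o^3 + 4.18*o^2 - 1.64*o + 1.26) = -3.67*o^3 + 2.08*o^2 - 2.17*o - 3.39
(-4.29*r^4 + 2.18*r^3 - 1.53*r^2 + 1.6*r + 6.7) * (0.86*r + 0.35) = -3.6894*r^5 + 0.3733*r^4 - 0.5528*r^3 + 0.8405*r^2 + 6.322*r + 2.345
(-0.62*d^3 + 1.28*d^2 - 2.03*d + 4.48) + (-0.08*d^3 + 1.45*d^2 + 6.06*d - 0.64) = -0.7*d^3 + 2.73*d^2 + 4.03*d + 3.84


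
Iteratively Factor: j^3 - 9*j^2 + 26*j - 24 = (j - 4)*(j^2 - 5*j + 6) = (j - 4)*(j - 2)*(j - 3)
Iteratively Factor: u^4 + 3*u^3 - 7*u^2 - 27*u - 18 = (u - 3)*(u^3 + 6*u^2 + 11*u + 6) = (u - 3)*(u + 3)*(u^2 + 3*u + 2) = (u - 3)*(u + 1)*(u + 3)*(u + 2)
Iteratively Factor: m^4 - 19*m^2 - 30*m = (m + 3)*(m^3 - 3*m^2 - 10*m) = m*(m + 3)*(m^2 - 3*m - 10) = m*(m - 5)*(m + 3)*(m + 2)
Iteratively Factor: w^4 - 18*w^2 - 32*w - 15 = (w + 1)*(w^3 - w^2 - 17*w - 15) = (w + 1)*(w + 3)*(w^2 - 4*w - 5) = (w - 5)*(w + 1)*(w + 3)*(w + 1)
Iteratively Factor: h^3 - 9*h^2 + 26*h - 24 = (h - 2)*(h^2 - 7*h + 12) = (h - 3)*(h - 2)*(h - 4)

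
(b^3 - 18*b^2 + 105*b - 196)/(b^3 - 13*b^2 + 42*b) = (b^2 - 11*b + 28)/(b*(b - 6))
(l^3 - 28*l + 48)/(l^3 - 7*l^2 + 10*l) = (l^2 + 2*l - 24)/(l*(l - 5))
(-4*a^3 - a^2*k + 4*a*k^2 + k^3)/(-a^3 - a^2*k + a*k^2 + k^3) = (4*a + k)/(a + k)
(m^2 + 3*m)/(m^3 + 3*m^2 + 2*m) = (m + 3)/(m^2 + 3*m + 2)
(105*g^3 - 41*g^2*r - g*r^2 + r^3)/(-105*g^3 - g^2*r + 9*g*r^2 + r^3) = (-5*g + r)/(5*g + r)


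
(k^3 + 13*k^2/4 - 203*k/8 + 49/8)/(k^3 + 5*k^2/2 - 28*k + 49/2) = (k - 1/4)/(k - 1)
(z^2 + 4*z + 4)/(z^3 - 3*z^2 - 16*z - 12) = (z + 2)/(z^2 - 5*z - 6)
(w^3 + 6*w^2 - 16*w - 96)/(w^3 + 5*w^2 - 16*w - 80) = (w + 6)/(w + 5)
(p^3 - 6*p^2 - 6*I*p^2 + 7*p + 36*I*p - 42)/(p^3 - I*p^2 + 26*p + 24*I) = (p^2 - p*(6 + 7*I) + 42*I)/(p^2 - 2*I*p + 24)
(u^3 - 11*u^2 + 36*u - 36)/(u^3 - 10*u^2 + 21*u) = (u^2 - 8*u + 12)/(u*(u - 7))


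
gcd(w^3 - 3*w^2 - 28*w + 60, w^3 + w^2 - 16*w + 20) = w^2 + 3*w - 10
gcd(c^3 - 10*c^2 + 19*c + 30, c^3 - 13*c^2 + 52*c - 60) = c^2 - 11*c + 30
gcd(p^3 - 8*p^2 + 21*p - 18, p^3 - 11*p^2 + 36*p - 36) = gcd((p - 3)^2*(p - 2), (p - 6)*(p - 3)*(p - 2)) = p^2 - 5*p + 6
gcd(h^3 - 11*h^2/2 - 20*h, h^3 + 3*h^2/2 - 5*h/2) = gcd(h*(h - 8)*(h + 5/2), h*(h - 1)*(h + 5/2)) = h^2 + 5*h/2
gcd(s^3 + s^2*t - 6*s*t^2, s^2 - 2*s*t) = s^2 - 2*s*t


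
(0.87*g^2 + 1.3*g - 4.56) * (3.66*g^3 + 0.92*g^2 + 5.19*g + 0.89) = 3.1842*g^5 + 5.5584*g^4 - 10.9783*g^3 + 3.3261*g^2 - 22.5094*g - 4.0584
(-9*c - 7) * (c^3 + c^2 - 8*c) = -9*c^4 - 16*c^3 + 65*c^2 + 56*c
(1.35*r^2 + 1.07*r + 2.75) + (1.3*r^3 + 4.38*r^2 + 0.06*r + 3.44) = 1.3*r^3 + 5.73*r^2 + 1.13*r + 6.19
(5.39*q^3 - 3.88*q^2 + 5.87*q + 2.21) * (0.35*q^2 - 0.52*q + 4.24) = 1.8865*q^5 - 4.1608*q^4 + 26.9257*q^3 - 18.7301*q^2 + 23.7396*q + 9.3704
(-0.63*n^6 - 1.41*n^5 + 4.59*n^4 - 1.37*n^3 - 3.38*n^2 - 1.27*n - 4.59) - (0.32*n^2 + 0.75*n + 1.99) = -0.63*n^6 - 1.41*n^5 + 4.59*n^4 - 1.37*n^3 - 3.7*n^2 - 2.02*n - 6.58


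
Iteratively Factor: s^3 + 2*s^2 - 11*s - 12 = (s - 3)*(s^2 + 5*s + 4) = (s - 3)*(s + 4)*(s + 1)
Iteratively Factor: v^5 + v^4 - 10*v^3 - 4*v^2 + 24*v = (v + 3)*(v^4 - 2*v^3 - 4*v^2 + 8*v) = (v + 2)*(v + 3)*(v^3 - 4*v^2 + 4*v) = (v - 2)*(v + 2)*(v + 3)*(v^2 - 2*v) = v*(v - 2)*(v + 2)*(v + 3)*(v - 2)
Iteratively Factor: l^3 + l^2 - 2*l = (l + 2)*(l^2 - l) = (l - 1)*(l + 2)*(l)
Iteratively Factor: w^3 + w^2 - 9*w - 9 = (w + 3)*(w^2 - 2*w - 3) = (w - 3)*(w + 3)*(w + 1)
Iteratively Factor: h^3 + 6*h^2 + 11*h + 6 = (h + 2)*(h^2 + 4*h + 3) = (h + 2)*(h + 3)*(h + 1)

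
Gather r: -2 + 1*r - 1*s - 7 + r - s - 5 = 2*r - 2*s - 14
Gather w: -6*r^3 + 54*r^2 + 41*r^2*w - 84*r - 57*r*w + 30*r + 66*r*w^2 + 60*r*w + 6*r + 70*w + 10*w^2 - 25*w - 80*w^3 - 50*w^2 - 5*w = -6*r^3 + 54*r^2 - 48*r - 80*w^3 + w^2*(66*r - 40) + w*(41*r^2 + 3*r + 40)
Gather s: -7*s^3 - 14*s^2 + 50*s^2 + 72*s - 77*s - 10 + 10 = -7*s^3 + 36*s^2 - 5*s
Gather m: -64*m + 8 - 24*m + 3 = 11 - 88*m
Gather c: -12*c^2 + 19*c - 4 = -12*c^2 + 19*c - 4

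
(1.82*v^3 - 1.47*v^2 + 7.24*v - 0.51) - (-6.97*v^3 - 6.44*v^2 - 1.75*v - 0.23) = 8.79*v^3 + 4.97*v^2 + 8.99*v - 0.28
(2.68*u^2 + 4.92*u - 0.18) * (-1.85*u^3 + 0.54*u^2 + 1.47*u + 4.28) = -4.958*u^5 - 7.6548*u^4 + 6.9294*u^3 + 18.6056*u^2 + 20.793*u - 0.7704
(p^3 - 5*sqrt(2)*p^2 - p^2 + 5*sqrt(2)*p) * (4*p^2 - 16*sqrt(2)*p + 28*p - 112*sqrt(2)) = 4*p^5 - 36*sqrt(2)*p^4 + 24*p^4 - 216*sqrt(2)*p^3 + 132*p^3 + 252*sqrt(2)*p^2 + 960*p^2 - 1120*p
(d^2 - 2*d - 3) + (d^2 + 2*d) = 2*d^2 - 3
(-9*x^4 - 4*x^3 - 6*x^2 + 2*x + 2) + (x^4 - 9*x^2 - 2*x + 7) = -8*x^4 - 4*x^3 - 15*x^2 + 9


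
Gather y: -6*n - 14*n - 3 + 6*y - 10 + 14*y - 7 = -20*n + 20*y - 20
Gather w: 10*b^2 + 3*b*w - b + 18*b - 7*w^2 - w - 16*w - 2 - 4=10*b^2 + 17*b - 7*w^2 + w*(3*b - 17) - 6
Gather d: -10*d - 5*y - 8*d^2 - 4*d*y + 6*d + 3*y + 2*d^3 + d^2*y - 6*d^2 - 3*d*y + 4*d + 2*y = 2*d^3 + d^2*(y - 14) - 7*d*y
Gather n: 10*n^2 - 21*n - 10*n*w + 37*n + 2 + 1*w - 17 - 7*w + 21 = 10*n^2 + n*(16 - 10*w) - 6*w + 6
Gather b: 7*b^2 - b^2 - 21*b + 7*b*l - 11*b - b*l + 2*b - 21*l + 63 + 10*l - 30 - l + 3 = 6*b^2 + b*(6*l - 30) - 12*l + 36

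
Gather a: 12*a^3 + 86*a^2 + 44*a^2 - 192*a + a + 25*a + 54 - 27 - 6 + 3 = 12*a^3 + 130*a^2 - 166*a + 24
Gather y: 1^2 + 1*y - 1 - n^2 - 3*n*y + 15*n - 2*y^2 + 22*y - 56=-n^2 + 15*n - 2*y^2 + y*(23 - 3*n) - 56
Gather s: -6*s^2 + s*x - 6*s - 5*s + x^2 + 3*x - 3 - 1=-6*s^2 + s*(x - 11) + x^2 + 3*x - 4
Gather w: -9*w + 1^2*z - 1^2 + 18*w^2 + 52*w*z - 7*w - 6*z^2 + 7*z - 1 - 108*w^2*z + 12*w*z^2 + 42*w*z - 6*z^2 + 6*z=w^2*(18 - 108*z) + w*(12*z^2 + 94*z - 16) - 12*z^2 + 14*z - 2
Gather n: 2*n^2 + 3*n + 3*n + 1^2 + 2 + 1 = 2*n^2 + 6*n + 4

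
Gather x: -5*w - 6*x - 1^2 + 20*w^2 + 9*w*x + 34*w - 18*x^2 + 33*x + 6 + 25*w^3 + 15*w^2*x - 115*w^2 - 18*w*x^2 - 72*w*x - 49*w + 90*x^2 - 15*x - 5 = 25*w^3 - 95*w^2 - 20*w + x^2*(72 - 18*w) + x*(15*w^2 - 63*w + 12)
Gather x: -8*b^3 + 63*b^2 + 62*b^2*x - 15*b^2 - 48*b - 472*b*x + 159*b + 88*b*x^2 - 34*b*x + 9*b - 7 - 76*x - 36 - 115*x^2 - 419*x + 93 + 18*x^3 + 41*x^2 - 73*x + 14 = -8*b^3 + 48*b^2 + 120*b + 18*x^3 + x^2*(88*b - 74) + x*(62*b^2 - 506*b - 568) + 64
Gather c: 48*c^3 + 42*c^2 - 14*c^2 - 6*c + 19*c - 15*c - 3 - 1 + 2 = 48*c^3 + 28*c^2 - 2*c - 2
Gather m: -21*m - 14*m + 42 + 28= 70 - 35*m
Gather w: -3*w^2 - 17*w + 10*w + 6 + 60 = -3*w^2 - 7*w + 66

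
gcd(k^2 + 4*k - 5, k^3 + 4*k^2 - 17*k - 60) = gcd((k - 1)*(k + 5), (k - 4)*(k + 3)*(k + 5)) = k + 5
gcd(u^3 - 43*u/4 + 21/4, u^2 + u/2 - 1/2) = u - 1/2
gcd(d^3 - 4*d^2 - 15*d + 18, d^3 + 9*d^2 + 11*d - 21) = d^2 + 2*d - 3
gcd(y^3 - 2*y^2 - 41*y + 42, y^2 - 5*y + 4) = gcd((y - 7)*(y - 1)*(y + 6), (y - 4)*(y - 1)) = y - 1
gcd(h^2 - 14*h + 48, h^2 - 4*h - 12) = h - 6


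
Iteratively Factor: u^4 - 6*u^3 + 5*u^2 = (u - 1)*(u^3 - 5*u^2) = u*(u - 1)*(u^2 - 5*u) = u*(u - 5)*(u - 1)*(u)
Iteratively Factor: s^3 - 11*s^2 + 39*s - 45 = (s - 3)*(s^2 - 8*s + 15) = (s - 5)*(s - 3)*(s - 3)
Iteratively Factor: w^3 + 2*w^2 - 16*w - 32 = (w + 4)*(w^2 - 2*w - 8) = (w + 2)*(w + 4)*(w - 4)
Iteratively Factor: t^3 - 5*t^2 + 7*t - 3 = (t - 1)*(t^2 - 4*t + 3) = (t - 1)^2*(t - 3)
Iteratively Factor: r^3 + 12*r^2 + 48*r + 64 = (r + 4)*(r^2 + 8*r + 16) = (r + 4)^2*(r + 4)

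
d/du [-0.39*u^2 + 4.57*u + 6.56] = 4.57 - 0.78*u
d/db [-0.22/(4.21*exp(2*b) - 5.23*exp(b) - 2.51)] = (1.8524*exp(b) - 1.1506)*exp(b)/(-4.21*exp(2*b) + 5.23*exp(b) + 2.51)^2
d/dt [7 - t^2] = -2*t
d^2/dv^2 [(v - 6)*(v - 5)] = 2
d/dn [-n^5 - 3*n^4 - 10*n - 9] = -5*n^4 - 12*n^3 - 10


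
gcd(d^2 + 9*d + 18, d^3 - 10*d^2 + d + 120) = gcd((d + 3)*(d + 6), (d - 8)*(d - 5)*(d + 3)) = d + 3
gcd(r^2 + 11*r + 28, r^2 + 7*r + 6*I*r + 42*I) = r + 7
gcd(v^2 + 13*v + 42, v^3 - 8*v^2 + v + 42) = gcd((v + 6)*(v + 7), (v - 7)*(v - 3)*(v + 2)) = 1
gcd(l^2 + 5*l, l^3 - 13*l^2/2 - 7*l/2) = l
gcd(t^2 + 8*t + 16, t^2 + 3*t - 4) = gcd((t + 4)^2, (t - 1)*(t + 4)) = t + 4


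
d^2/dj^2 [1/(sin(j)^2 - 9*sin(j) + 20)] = (-4*sin(j)^4 + 27*sin(j)^3 + 5*sin(j)^2 - 234*sin(j) + 122)/(sin(j)^2 - 9*sin(j) + 20)^3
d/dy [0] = 0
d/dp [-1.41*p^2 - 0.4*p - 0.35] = -2.82*p - 0.4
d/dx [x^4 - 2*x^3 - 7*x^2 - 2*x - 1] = 4*x^3 - 6*x^2 - 14*x - 2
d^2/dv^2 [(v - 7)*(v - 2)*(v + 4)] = 6*v - 10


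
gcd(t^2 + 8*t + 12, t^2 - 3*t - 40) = 1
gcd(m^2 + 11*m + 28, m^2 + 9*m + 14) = m + 7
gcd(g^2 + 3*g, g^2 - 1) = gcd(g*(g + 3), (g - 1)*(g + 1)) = 1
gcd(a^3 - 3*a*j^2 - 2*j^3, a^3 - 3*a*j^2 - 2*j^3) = a^3 - 3*a*j^2 - 2*j^3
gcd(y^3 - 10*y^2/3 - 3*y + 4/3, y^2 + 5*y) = 1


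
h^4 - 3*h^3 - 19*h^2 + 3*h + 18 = (h - 6)*(h - 1)*(h + 1)*(h + 3)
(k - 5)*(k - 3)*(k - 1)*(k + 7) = k^4 - 2*k^3 - 40*k^2 + 146*k - 105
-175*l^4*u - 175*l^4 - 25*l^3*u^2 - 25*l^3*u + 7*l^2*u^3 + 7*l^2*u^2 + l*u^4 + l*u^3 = (-5*l + u)*(5*l + u)*(7*l + u)*(l*u + l)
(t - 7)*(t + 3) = t^2 - 4*t - 21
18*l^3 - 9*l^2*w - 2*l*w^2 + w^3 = (-3*l + w)*(-2*l + w)*(3*l + w)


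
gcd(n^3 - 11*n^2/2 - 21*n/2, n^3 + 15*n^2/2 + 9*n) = n^2 + 3*n/2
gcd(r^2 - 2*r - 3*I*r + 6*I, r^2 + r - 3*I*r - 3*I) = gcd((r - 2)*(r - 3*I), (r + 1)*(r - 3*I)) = r - 3*I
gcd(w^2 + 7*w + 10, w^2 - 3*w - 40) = w + 5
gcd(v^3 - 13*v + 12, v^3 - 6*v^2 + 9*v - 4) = v - 1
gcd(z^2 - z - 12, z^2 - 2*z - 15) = z + 3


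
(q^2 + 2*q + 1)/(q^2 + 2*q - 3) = (q^2 + 2*q + 1)/(q^2 + 2*q - 3)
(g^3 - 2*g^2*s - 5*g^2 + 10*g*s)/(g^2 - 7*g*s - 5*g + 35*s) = g*(-g + 2*s)/(-g + 7*s)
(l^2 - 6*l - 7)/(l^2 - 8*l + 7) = (l + 1)/(l - 1)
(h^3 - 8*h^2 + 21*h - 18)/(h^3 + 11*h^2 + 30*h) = (h^3 - 8*h^2 + 21*h - 18)/(h*(h^2 + 11*h + 30))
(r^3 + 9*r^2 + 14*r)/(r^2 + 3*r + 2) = r*(r + 7)/(r + 1)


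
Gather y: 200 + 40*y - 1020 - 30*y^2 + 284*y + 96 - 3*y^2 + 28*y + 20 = -33*y^2 + 352*y - 704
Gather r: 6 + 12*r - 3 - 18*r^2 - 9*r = -18*r^2 + 3*r + 3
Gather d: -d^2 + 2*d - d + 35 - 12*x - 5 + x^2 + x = -d^2 + d + x^2 - 11*x + 30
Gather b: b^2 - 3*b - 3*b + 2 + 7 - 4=b^2 - 6*b + 5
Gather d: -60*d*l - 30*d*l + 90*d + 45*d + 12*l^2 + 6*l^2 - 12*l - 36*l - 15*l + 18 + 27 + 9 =d*(135 - 90*l) + 18*l^2 - 63*l + 54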